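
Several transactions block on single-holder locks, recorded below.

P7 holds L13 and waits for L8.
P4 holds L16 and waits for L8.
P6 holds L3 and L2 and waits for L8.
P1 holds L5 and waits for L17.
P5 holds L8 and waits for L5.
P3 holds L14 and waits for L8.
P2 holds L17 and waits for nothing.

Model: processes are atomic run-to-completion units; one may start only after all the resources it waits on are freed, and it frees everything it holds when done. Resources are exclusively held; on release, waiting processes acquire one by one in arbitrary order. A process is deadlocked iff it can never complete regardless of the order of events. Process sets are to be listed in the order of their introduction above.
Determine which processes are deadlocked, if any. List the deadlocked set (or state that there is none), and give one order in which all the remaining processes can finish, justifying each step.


Nothing here is deadlocked.
Key observation: every chain of waits terminates; starting from the processes that wait on nothing, all the rest unlock in turn.
The rest can finish in the order P2, P1, P5, P3, P4, P6, P7.
Walking it through:
  P2 waits on nothing -> runs at once and releases L17
  P1: everything it awaited (L17) is free; runs, freeing L5
  P5: everything it awaited (L5) is free; runs, freeing L8
  P3: everything it awaited (L8) is free; runs, freeing L14
  P4: everything it awaited (L8) is free; runs, freeing L16
  P6: everything it awaited (L8) is free; runs, freeing L3 and L2
  P7: everything it awaited (L8) is free; runs, freeing L13


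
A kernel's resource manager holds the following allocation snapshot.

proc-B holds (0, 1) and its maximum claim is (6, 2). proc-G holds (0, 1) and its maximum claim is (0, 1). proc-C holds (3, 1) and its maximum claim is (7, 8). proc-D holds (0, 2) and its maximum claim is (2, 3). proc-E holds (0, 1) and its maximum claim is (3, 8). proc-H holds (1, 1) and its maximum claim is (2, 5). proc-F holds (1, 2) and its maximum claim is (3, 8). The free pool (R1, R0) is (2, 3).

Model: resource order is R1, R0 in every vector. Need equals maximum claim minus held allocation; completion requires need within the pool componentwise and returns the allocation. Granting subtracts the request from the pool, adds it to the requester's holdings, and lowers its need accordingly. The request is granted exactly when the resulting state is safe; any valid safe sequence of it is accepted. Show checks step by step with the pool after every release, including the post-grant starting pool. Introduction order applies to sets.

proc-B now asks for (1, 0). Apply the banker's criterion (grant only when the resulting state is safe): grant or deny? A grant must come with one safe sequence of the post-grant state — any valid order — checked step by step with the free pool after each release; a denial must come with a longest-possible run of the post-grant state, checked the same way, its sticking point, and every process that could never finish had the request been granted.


DENY: after the grant no complete ordering would exist.
Key observation: R1 is the bottleneck — with proc-G, proc-H, proc-D, proc-F, proc-E done the pool holds (3, 10), short of every remaining need.
After a pretend grant, a maximal execution: proc-G, proc-H, proc-D, proc-F, proc-E — then nothing else fits. Step-by-step check:
  pool = (1, 3)
  proc-G needs (0, 0) <= (1, 3) -> finishes; pool += (0, 1) = (1, 4)
  proc-H needs (1, 4) <= (1, 4) -> finishes; pool += (1, 1) = (2, 5)
  proc-D needs (2, 1) <= (2, 5) -> finishes; pool += (0, 2) = (2, 7)
  proc-F needs (2, 6) <= (2, 7) -> finishes; pool += (1, 2) = (3, 9)
  proc-E needs (3, 7) <= (3, 9) -> finishes; pool += (0, 1) = (3, 10)
  proc-B cannot run: need (5, 1) vs free (3, 10) (insufficient R1)
  proc-C cannot run: need (4, 7) vs free (3, 10) (insufficient R1)
Post-grant, the permanently blocked set is proc-B and proc-C.


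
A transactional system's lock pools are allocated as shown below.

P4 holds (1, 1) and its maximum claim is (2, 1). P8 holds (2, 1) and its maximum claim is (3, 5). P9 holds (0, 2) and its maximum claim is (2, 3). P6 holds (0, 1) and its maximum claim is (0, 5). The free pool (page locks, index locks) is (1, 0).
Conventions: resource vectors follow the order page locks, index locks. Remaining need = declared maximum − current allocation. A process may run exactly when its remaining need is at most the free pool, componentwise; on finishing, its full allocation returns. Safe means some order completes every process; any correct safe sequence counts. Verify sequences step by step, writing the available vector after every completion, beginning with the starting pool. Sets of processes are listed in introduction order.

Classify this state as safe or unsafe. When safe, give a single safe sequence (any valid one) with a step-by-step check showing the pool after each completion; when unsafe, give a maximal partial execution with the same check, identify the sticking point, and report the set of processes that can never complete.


The state is UNSAFE.
Key observation: index locks is the bottleneck — with P4, P9 done the pool holds (2, 3), short of every remaining need.
A maximal execution: P4, P9 — then nothing else fits. Check, step by step:
  pool = (1, 0)
  P4: need (1, 0) fits (1, 0); releases (1, 1), pool now (2, 1)
  P9: need (2, 1) fits (2, 1); releases (0, 2), pool now (2, 3)
  blocked: P8 wants (1, 4), pool (2, 3) — not enough index locks
  blocked: P6 wants (0, 4), pool (2, 3) — not enough index locks
Never able to finish: P8 and P6.


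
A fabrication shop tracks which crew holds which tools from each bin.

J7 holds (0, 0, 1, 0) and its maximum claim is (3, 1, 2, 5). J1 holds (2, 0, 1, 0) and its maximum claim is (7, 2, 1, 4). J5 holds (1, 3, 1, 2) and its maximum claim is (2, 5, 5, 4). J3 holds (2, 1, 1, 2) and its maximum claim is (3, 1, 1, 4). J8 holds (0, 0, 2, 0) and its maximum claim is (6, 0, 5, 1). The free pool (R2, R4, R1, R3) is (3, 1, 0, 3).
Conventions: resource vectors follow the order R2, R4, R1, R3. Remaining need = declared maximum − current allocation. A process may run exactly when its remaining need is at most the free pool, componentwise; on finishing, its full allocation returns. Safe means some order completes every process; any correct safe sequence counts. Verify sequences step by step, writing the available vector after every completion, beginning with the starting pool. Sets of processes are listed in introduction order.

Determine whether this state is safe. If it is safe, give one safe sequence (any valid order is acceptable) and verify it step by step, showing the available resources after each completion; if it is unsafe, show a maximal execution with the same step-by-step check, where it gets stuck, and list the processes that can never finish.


SAFE — a valid safe sequence is J3, J1, J7, J8, J5.
Key observation: J1 marks the first exact bind of the order: its need (5, 2, 0, 4) fits the free (5, 2, 1, 5) with zero slack on a requested resource.
Walking it through:
  pool = (3, 1, 0, 3)
  J3: need (1, 0, 0, 2) fits (3, 1, 0, 3); releases (2, 1, 1, 2), pool now (5, 2, 1, 5)
  J1: need (5, 2, 0, 4) fits (5, 2, 1, 5); releases (2, 0, 1, 0), pool now (7, 2, 2, 5)
  J7: need (3, 1, 1, 5) fits (7, 2, 2, 5); releases (0, 0, 1, 0), pool now (7, 2, 3, 5)
  J8: need (6, 0, 3, 1) fits (7, 2, 3, 5); releases (0, 0, 2, 0), pool now (7, 2, 5, 5)
  J5: need (1, 2, 4, 2) fits (7, 2, 5, 5); releases (1, 3, 1, 2), pool now (8, 5, 6, 7)


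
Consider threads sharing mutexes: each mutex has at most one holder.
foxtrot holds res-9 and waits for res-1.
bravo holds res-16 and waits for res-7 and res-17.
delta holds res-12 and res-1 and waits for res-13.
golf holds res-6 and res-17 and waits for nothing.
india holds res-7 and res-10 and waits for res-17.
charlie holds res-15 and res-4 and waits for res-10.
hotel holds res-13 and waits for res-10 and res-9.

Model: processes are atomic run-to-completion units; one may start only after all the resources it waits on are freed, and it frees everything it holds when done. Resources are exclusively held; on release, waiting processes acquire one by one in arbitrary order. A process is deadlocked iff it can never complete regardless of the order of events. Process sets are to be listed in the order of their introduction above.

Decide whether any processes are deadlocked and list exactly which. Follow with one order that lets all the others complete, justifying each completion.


Deadlocked: foxtrot, delta and hotel.
Key observation: along foxtrot -> delta -> hotel -> foxtrot, each member waits on what the next one holds — a deadlock; no other process is dragged down with it.
The rest can finish in the order golf, india, bravo, charlie.
Walking it through:
  run golf (it waits on nothing); releases res-6 and res-17
  run india (all its waits — res-17 — are resolved); releases res-7 and res-10
  run bravo (all its waits — res-7 and res-17 — are resolved); releases res-16
  run charlie (all its waits — res-10 — are resolved); releases res-15 and res-4


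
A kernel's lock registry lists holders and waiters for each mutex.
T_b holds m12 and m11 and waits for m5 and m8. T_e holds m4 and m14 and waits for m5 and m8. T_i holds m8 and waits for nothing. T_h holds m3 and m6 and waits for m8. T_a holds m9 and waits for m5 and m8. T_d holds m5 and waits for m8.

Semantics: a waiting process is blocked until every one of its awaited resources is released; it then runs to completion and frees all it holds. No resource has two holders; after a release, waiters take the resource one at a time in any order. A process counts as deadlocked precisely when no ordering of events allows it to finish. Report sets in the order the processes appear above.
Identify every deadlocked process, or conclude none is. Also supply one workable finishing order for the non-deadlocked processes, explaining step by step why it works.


No process is deadlocked.
Key observation: all waits point, directly or indirectly, at processes that can finish, so nothing is permanently blocked.
A valid finishing order for the others: T_i, T_h, T_d, T_a, T_e, T_b.
Check, step by step:
  T_i: no waits; runs immediately, freeing m8
  T_h: everything it awaited (m8) is free; runs, freeing m3 and m6
  T_d: everything it awaited (m8) is free; runs, freeing m5
  T_a: everything it awaited (m5 and m8) is free; runs, freeing m9
  T_e: everything it awaited (m5 and m8) is free; runs, freeing m4 and m14
  T_b: everything it awaited (m5 and m8) is free; runs, freeing m12 and m11


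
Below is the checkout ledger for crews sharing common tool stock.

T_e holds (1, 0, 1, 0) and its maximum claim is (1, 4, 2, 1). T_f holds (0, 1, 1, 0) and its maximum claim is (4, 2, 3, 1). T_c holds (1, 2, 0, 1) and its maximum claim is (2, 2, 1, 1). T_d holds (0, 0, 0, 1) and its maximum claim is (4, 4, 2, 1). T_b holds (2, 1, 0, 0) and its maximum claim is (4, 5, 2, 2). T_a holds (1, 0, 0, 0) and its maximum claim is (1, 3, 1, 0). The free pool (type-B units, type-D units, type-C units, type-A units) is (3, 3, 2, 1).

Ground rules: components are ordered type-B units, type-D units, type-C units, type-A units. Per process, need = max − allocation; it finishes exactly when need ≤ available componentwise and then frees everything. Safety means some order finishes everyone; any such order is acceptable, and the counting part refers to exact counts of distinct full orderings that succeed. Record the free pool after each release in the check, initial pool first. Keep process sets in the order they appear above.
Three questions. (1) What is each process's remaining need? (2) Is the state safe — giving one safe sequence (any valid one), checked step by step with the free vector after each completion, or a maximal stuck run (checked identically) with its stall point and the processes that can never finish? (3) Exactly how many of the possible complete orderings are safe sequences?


(1) Need matrix, components ordered type-B units, type-D units, type-C units, type-A units:
  T_e: (0, 4, 1, 1)
  T_f: (4, 1, 2, 1)
  T_c: (1, 0, 1, 0)
  T_d: (4, 4, 2, 0)
  T_b: (2, 4, 2, 2)
  T_a: (0, 3, 1, 0)
(2) The state is SAFE; one workable sequence: T_a, T_c, T_f, T_d, T_b, T_e.
Key observation: reading the order forward, T_a is the first process whose need (0, 3, 1, 0) meets the free pool (3, 3, 2, 1) exactly on a resource it requests.
Walking it through:
  pool = (3, 3, 2, 1)
  T_a: need (0, 3, 1, 0) fits (3, 3, 2, 1); releases (1, 0, 0, 0), pool now (4, 3, 2, 1)
  T_c: need (1, 0, 1, 0) fits (4, 3, 2, 1); releases (1, 2, 0, 1), pool now (5, 5, 2, 2)
  T_f: need (4, 1, 2, 1) fits (5, 5, 2, 2); releases (0, 1, 1, 0), pool now (5, 6, 3, 2)
  T_d: need (4, 4, 2, 0) fits (5, 6, 3, 2); releases (0, 0, 0, 1), pool now (5, 6, 3, 3)
  T_b: need (2, 4, 2, 2) fits (5, 6, 3, 3); releases (2, 1, 0, 0), pool now (7, 7, 3, 3)
  T_e: need (0, 4, 1, 1) fits (7, 7, 3, 3); releases (1, 0, 1, 0), pool now (8, 7, 4, 3)
(3) The exact count: 160 of the possible complete orderings are safe sequences.


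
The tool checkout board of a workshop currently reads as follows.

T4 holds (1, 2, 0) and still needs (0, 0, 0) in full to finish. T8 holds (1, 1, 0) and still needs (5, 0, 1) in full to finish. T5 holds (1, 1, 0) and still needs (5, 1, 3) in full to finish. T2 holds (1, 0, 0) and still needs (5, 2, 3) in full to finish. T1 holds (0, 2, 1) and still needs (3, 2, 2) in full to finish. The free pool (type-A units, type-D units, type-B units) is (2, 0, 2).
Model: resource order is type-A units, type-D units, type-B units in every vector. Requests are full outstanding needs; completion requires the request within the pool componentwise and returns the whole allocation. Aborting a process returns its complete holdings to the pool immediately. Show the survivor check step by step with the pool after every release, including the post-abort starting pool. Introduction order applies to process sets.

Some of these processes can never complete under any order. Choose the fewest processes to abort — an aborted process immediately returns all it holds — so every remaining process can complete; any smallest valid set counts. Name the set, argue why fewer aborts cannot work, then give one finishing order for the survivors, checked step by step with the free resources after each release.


The answer: abort T8 and T2.
Key observation: T5 could never have finished before the abort; with (2, 1, 0) returned by T8 and T2, it fits at step 3.
No one abort is enough; case by case: T4 alone leaves T8 blocked (short on type-A units); T8 alone leaves T5 blocked (short on type-A units); T5 alone leaves T8 blocked (short on type-A units); T2 alone leaves T8 blocked (short on type-A units); T1 alone leaves T8 blocked (short on type-A units).
The survivors complete as T4, T1, T5. Check, step by step (starting from the post-abort pool):
  pool = (4, 1, 2)
  T4 needs (0, 0, 0) <= (4, 1, 2) -> finishes; pool += (1, 2, 0) = (5, 3, 2)
  T1 needs (3, 2, 2) <= (5, 3, 2) -> finishes; pool += (0, 2, 1) = (5, 5, 3)
  T5 needs (5, 1, 3) <= (5, 5, 3) -> finishes; pool += (1, 1, 0) = (6, 6, 3)


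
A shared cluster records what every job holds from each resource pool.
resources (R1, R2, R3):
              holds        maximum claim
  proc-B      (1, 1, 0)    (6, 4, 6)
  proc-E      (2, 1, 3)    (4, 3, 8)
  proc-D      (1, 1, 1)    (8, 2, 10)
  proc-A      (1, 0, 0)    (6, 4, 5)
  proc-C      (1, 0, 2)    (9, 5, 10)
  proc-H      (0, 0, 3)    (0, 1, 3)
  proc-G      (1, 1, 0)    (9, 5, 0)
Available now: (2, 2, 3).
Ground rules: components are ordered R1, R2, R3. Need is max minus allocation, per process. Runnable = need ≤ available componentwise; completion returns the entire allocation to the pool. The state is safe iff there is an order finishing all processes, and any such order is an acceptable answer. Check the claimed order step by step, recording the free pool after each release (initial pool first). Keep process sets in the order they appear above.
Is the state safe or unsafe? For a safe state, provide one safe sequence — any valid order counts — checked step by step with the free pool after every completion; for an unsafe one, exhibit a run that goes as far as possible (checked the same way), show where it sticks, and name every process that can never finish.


The state is UNSAFE.
Key observation: no order helps: past proc-H, proc-E, the free pool tops out at (4, 3, 9), below what each blocked process needs in R1.
The run proc-H, proc-E cannot be extended any further. Verifying each step:
  pool = (2, 2, 3)
  proc-H needs (0, 1, 0) <= (2, 2, 3) -> finishes; pool += (0, 0, 3) = (2, 2, 6)
  proc-E needs (2, 2, 5) <= (2, 2, 6) -> finishes; pool += (2, 1, 3) = (4, 3, 9)
  blocked: proc-B wants (5, 3, 6), pool (4, 3, 9) — not enough R1
  blocked: proc-D wants (7, 1, 9), pool (4, 3, 9) — not enough R1
  blocked: proc-A wants (5, 4, 5), pool (4, 3, 9) — not enough R1 and R2
  blocked: proc-C wants (8, 5, 8), pool (4, 3, 9) — not enough R1 and R2
  blocked: proc-G wants (8, 4, 0), pool (4, 3, 9) — not enough R1 and R2
Never able to finish: proc-B, proc-D, proc-A, proc-C and proc-G.


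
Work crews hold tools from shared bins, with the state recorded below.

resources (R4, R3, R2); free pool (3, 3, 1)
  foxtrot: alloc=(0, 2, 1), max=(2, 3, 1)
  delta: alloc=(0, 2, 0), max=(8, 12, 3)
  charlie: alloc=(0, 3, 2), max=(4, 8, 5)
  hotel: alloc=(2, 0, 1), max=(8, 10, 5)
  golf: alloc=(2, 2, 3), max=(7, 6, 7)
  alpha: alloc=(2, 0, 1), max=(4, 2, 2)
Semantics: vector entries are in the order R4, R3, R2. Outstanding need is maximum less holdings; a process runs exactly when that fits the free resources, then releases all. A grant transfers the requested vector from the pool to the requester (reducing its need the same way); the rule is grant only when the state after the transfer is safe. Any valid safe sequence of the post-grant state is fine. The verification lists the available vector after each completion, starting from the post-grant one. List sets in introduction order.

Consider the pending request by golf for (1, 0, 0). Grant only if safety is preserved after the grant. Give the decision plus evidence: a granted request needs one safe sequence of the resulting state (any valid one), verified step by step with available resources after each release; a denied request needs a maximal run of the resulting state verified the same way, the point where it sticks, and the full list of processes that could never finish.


GRANT — the state after the grant stays safe, e.g. via alpha, foxtrot, charlie, golf, hotel, delta.
Key observation: even at the reduced pool (2, 3, 1), alpha fits immediately, so safety survives the grant.
Step-by-step check of the post-grant state:
  pool = (2, 3, 1)
  run alpha (needs (2, 2, 1), free (2, 3, 1)); after release of (2, 0, 1) the pool is (4, 3, 2)
  run foxtrot (needs (2, 1, 0), free (4, 3, 2)); after release of (0, 2, 1) the pool is (4, 5, 3)
  run charlie (needs (4, 5, 3), free (4, 5, 3)); after release of (0, 3, 2) the pool is (4, 8, 5)
  run golf (needs (4, 4, 4), free (4, 8, 5)); after release of (3, 2, 3) the pool is (7, 10, 8)
  run hotel (needs (6, 10, 4), free (7, 10, 8)); after release of (2, 0, 1) the pool is (9, 10, 9)
  run delta (needs (8, 10, 3), free (9, 10, 9)); after release of (0, 2, 0) the pool is (9, 12, 9)


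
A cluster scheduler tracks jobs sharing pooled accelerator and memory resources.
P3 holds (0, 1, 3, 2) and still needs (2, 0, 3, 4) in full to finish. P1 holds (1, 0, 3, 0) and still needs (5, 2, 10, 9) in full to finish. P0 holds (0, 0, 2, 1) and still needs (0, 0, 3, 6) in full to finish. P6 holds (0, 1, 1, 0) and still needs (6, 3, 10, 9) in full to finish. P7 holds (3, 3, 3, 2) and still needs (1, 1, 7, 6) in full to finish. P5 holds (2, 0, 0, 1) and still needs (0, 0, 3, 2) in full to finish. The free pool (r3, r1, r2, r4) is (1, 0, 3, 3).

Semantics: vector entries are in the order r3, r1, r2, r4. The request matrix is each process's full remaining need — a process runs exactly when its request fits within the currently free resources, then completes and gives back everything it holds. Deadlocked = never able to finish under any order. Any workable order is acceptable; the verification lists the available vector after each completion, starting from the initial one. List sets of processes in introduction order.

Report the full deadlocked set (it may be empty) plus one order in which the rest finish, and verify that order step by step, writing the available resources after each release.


No process is deadlocked.
Key observation: there is always a runnable process — P5 first — so the state unwinds completely.
One completion order for the rest: P5, P3, P0, P7, P1, P6. Step-by-step check:
  pool = (1, 0, 3, 3)
  P5 needs (0, 0, 3, 2) <= (1, 0, 3, 3) -> finishes; pool += (2, 0, 0, 1) = (3, 0, 3, 4)
  P3 needs (2, 0, 3, 4) <= (3, 0, 3, 4) -> finishes; pool += (0, 1, 3, 2) = (3, 1, 6, 6)
  P0 needs (0, 0, 3, 6) <= (3, 1, 6, 6) -> finishes; pool += (0, 0, 2, 1) = (3, 1, 8, 7)
  P7 needs (1, 1, 7, 6) <= (3, 1, 8, 7) -> finishes; pool += (3, 3, 3, 2) = (6, 4, 11, 9)
  P1 needs (5, 2, 10, 9) <= (6, 4, 11, 9) -> finishes; pool += (1, 0, 3, 0) = (7, 4, 14, 9)
  P6 needs (6, 3, 10, 9) <= (7, 4, 14, 9) -> finishes; pool += (0, 1, 1, 0) = (7, 5, 15, 9)


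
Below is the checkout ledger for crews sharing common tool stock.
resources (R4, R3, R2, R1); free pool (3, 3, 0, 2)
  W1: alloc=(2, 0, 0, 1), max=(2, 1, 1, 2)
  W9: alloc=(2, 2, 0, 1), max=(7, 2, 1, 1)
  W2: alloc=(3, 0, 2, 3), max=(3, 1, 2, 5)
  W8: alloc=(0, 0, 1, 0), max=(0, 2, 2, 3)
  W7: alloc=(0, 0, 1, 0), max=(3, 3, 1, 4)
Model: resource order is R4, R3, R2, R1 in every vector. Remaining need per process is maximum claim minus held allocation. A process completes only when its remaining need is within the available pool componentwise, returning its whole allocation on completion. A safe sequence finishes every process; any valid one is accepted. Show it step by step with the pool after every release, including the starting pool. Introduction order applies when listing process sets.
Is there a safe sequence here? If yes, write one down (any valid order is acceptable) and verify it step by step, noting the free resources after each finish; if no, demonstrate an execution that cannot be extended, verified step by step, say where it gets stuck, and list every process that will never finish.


SAFE. One safe sequence: W2, W7, W9, W8, W1.
Key observation: W2 is the earliest step where a requested resource binds exactly: need (0, 1, 0, 2), pool (3, 3, 0, 2) at its turn.
Step-by-step check:
  pool = (3, 3, 0, 2)
  run W2 (needs (0, 1, 0, 2), free (3, 3, 0, 2)); after release of (3, 0, 2, 3) the pool is (6, 3, 2, 5)
  run W7 (needs (3, 3, 0, 4), free (6, 3, 2, 5)); after release of (0, 0, 1, 0) the pool is (6, 3, 3, 5)
  run W9 (needs (5, 0, 1, 0), free (6, 3, 3, 5)); after release of (2, 2, 0, 1) the pool is (8, 5, 3, 6)
  run W8 (needs (0, 2, 1, 3), free (8, 5, 3, 6)); after release of (0, 0, 1, 0) the pool is (8, 5, 4, 6)
  run W1 (needs (0, 1, 1, 1), free (8, 5, 4, 6)); after release of (2, 0, 0, 1) the pool is (10, 5, 4, 7)


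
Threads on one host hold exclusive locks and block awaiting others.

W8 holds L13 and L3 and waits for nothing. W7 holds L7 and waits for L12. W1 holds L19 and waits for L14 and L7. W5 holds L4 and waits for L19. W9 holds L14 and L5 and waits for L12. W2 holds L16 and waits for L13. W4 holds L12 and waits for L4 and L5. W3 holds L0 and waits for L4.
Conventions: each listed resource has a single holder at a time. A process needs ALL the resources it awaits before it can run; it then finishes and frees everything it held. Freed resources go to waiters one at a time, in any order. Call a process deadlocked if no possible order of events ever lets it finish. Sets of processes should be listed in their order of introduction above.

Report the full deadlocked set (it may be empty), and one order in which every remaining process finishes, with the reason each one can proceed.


Deadlocked set: W7, W1, W5, W9, W4 and W3.
Key observation: the loop W7 -> W4 -> W5 -> W1 -> W7 blocks itself forever; W9 is caught in further circular waits and W3 waits into the deadlock from upstream.
The rest can finish in the order W8, W2.
Check, step by step:
  run W8 (it waits on nothing); releases L13 and L3
  W2 waits on L13 — all released -> runs and releases L16


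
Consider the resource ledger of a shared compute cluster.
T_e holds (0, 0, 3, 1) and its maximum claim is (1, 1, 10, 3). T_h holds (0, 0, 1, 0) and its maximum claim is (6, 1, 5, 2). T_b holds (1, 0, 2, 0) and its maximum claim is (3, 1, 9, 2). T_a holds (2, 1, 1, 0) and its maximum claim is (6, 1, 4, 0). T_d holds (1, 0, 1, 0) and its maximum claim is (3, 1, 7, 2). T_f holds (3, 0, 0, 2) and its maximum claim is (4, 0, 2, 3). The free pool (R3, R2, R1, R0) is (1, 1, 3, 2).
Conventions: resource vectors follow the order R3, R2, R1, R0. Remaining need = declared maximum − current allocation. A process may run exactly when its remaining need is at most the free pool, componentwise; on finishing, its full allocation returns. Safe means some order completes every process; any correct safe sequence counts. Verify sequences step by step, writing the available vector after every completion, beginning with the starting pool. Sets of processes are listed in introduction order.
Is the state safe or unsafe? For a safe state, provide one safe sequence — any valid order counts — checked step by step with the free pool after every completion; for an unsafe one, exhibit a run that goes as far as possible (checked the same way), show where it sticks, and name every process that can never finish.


The state is UNSAFE.
Key observation: the pool after T_f, T_a, T_h is (6, 2, 5, 4); every surviving request exceeds it in R1, so progress ends there.
The run T_f, T_a, T_h cannot be extended any further. Check, step by step:
  pool = (1, 1, 3, 2)
  T_f needs (1, 0, 2, 1) <= (1, 1, 3, 2) -> finishes; pool += (3, 0, 0, 2) = (4, 1, 3, 4)
  T_a needs (4, 0, 3, 0) <= (4, 1, 3, 4) -> finishes; pool += (2, 1, 1, 0) = (6, 2, 4, 4)
  T_h needs (6, 1, 4, 2) <= (6, 2, 4, 4) -> finishes; pool += (0, 0, 1, 0) = (6, 2, 5, 4)
  blocked: T_e wants (1, 1, 7, 2), pool (6, 2, 5, 4) — not enough R1
  blocked: T_b wants (2, 1, 7, 2), pool (6, 2, 5, 4) — not enough R1
  blocked: T_d wants (2, 1, 6, 2), pool (6, 2, 5, 4) — not enough R1
Permanently blocked: T_e, T_b and T_d.


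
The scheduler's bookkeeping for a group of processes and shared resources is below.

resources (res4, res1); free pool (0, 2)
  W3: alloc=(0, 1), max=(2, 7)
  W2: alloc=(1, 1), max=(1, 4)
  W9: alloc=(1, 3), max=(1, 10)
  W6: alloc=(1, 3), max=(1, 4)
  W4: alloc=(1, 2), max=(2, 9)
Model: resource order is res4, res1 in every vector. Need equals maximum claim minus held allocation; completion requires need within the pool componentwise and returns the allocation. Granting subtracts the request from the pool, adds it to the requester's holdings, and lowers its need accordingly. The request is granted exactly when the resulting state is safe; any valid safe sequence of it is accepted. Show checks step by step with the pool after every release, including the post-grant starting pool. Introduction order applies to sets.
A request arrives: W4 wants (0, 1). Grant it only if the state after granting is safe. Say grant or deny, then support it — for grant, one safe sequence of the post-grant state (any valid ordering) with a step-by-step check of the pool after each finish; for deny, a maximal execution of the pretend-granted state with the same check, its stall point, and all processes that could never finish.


DENY. Granting would leave the state unsafe.
Key observation: once W6, W2 finish, the pool peaks at (2, 5) — and every remaining process still needs more res1 than that.
After a pretend grant, a maximal execution: W6, W2 — then nothing else fits. Step-by-step check:
  pool = (0, 1)
  run W6 (needs (0, 1), free (0, 1)); after release of (1, 3) the pool is (1, 4)
  run W2 (needs (0, 3), free (1, 4)); after release of (1, 1) the pool is (2, 5)
  W3 cannot run: need (2, 6) vs free (2, 5) (insufficient res1)
  W9 cannot run: need (0, 7) vs free (2, 5) (insufficient res1)
  W4 cannot run: need (1, 6) vs free (2, 5) (insufficient res1)
Had the request been granted, W3, W9 and W4 could never finish.


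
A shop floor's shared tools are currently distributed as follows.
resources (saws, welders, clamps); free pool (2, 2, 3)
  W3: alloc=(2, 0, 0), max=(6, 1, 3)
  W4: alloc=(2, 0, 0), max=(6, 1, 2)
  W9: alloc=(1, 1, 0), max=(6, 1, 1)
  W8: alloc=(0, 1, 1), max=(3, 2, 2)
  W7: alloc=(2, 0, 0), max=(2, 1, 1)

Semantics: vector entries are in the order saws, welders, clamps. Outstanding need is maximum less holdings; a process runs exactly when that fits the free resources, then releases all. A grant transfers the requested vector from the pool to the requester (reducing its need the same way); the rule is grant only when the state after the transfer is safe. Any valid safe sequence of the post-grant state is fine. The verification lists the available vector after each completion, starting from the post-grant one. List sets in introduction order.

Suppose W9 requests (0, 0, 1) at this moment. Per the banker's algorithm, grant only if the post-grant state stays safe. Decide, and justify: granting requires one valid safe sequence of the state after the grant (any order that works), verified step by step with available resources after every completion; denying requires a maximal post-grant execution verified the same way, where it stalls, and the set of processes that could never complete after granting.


GRANT. The post-grant state is safe; one safe sequence: W7, W8, W4, W9, W3.
Key observation: the transfer keeps a workable pool ((2, 2, 2)); W7 starts the safe sequence.
Verifying the post-grant state step by step:
  pool = (2, 2, 2)
  W7 needs (0, 1, 1) <= (2, 2, 2) -> finishes; pool += (2, 0, 0) = (4, 2, 2)
  W8 needs (3, 1, 1) <= (4, 2, 2) -> finishes; pool += (0, 1, 1) = (4, 3, 3)
  W4 needs (4, 1, 2) <= (4, 3, 3) -> finishes; pool += (2, 0, 0) = (6, 3, 3)
  W9 needs (5, 0, 0) <= (6, 3, 3) -> finishes; pool += (1, 1, 1) = (7, 4, 4)
  W3 needs (4, 1, 3) <= (7, 4, 4) -> finishes; pool += (2, 0, 0) = (9, 4, 4)


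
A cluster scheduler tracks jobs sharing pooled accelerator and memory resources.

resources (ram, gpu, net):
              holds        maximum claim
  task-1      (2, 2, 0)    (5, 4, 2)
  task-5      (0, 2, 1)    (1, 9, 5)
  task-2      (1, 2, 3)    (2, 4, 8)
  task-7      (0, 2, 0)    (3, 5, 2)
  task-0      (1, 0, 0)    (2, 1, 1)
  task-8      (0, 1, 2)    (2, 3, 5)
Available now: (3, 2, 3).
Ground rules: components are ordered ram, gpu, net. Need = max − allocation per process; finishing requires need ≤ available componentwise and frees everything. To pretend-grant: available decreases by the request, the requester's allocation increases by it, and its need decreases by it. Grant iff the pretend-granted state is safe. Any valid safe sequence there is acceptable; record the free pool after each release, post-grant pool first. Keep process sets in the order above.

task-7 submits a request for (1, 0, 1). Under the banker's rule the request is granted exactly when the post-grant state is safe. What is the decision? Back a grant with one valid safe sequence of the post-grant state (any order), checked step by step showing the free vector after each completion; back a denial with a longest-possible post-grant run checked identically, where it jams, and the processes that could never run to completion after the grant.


GRANT — the state after the grant stays safe, e.g. via task-0, task-1, task-7, task-8, task-5, task-2.
Key observation: (2, 2, 2) free after granting still covers task-0 first, and each release covers the next.
Verifying the post-grant state step by step:
  pool = (2, 2, 2)
  run task-0 (needs (1, 1, 1), free (2, 2, 2)); after release of (1, 0, 0) the pool is (3, 2, 2)
  run task-1 (needs (3, 2, 2), free (3, 2, 2)); after release of (2, 2, 0) the pool is (5, 4, 2)
  run task-7 (needs (2, 3, 1), free (5, 4, 2)); after release of (1, 2, 1) the pool is (6, 6, 3)
  run task-8 (needs (2, 2, 3), free (6, 6, 3)); after release of (0, 1, 2) the pool is (6, 7, 5)
  run task-5 (needs (1, 7, 4), free (6, 7, 5)); after release of (0, 2, 1) the pool is (6, 9, 6)
  run task-2 (needs (1, 2, 5), free (6, 9, 6)); after release of (1, 2, 3) the pool is (7, 11, 9)


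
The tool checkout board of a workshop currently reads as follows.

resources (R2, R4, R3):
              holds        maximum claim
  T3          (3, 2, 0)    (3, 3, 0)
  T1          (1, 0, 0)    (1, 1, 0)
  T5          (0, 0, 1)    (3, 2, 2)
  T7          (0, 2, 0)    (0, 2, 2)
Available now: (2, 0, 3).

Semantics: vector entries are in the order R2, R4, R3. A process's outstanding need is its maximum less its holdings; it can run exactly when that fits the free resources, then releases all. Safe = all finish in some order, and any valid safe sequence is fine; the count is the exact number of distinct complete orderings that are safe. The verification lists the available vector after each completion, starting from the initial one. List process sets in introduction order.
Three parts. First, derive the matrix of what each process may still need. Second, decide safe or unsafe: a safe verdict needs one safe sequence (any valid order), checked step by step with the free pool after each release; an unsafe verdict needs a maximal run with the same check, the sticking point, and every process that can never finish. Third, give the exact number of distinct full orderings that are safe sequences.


(1) Need matrix, components ordered R2, R4, R3:
  T3: (0, 1, 0)
  T1: (0, 1, 0)
  T5: (3, 2, 1)
  T7: (0, 0, 2)
(2) The state is SAFE; one workable sequence: T7, T1, T5, T3.
Key observation: the order's first zero-slack moment is T5 ((3, 2, 1) needed, (3, 2, 3) free — a requested resource with nothing to spare).
Walking it through:
  pool = (2, 0, 3)
  T7: need (0, 0, 2) fits (2, 0, 3); releases (0, 2, 0), pool now (2, 2, 3)
  T1: need (0, 1, 0) fits (2, 2, 3); releases (1, 0, 0), pool now (3, 2, 3)
  T5: need (3, 2, 1) fits (3, 2, 3); releases (0, 0, 1), pool now (3, 2, 4)
  T3: need (0, 1, 0) fits (3, 2, 4); releases (3, 2, 0), pool now (6, 4, 4)
(3) Precisely 4 of the possible complete orderings are safe sequences.


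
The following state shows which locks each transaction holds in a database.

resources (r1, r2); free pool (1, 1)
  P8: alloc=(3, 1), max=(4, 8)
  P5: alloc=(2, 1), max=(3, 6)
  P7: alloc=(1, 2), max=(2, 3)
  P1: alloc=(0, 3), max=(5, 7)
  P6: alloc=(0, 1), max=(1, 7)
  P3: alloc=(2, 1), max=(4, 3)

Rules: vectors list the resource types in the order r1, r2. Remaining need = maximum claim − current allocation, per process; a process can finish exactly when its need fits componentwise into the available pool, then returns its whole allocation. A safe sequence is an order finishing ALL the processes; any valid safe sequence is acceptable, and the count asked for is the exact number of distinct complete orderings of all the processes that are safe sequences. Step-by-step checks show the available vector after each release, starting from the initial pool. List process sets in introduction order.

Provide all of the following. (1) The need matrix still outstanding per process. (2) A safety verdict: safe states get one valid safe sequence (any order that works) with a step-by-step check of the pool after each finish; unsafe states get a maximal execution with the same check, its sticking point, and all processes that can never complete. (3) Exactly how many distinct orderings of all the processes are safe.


(1) Outstanding need per process (order r1, r2):
  P8: (1, 7)
  P5: (1, 5)
  P7: (1, 1)
  P1: (5, 4)
  P6: (1, 6)
  P3: (2, 2)
(2) UNSAFE.
Key observation: after P7, P3 the pool peaks at (4, 4), and each blocked process is short somewhere: P8 on r2; P5 on r2; P1 on r1; P6 on r2.
A maximal execution: P7, P3 — then nothing else fits. Walking it through:
  pool = (1, 1)
  P7: need (1, 1) fits (1, 1); releases (1, 2), pool now (2, 3)
  P3: need (2, 2) fits (2, 3); releases (2, 1), pool now (4, 4)
  blocked: P8 wants (1, 7), pool (4, 4) — not enough r2
  blocked: P5 wants (1, 5), pool (4, 4) — not enough r2
  blocked: P1 wants (5, 4), pool (4, 4) — not enough r1
  blocked: P6 wants (1, 6), pool (4, 4) — not enough r2
Never able to finish: P8, P5, P1 and P6.
(3) Precisely 0 of the possible complete orderings are safe sequences.


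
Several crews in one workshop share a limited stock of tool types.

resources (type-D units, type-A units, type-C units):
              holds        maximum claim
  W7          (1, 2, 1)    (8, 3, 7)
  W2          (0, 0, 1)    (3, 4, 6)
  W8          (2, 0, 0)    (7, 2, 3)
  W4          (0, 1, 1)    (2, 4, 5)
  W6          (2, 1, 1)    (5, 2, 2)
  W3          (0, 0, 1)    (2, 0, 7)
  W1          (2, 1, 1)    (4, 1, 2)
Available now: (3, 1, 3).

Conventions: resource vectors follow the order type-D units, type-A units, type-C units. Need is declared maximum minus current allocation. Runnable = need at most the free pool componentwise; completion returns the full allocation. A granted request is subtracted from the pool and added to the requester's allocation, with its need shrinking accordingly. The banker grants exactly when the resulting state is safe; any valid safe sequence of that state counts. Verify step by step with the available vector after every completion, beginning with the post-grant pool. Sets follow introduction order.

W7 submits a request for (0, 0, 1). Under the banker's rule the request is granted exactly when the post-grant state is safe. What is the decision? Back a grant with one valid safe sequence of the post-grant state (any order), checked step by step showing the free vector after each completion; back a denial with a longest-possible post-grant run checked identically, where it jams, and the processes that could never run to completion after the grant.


GRANT — the state after the grant stays safe, e.g. via W1, W6, W8, W4, W2, W3, W7.
Key observation: the grant leaves (3, 1, 2) free — enough for W1, whose release restarts the cascade.
Step-by-step check of the post-grant state:
  pool = (3, 1, 2)
  W1: need (2, 0, 1) fits (3, 1, 2); releases (2, 1, 1), pool now (5, 2, 3)
  W6: need (3, 1, 1) fits (5, 2, 3); releases (2, 1, 1), pool now (7, 3, 4)
  W8: need (5, 2, 3) fits (7, 3, 4); releases (2, 0, 0), pool now (9, 3, 4)
  W4: need (2, 3, 4) fits (9, 3, 4); releases (0, 1, 1), pool now (9, 4, 5)
  W2: need (3, 4, 5) fits (9, 4, 5); releases (0, 0, 1), pool now (9, 4, 6)
  W3: need (2, 0, 6) fits (9, 4, 6); releases (0, 0, 1), pool now (9, 4, 7)
  W7: need (7, 1, 5) fits (9, 4, 7); releases (1, 2, 2), pool now (10, 6, 9)


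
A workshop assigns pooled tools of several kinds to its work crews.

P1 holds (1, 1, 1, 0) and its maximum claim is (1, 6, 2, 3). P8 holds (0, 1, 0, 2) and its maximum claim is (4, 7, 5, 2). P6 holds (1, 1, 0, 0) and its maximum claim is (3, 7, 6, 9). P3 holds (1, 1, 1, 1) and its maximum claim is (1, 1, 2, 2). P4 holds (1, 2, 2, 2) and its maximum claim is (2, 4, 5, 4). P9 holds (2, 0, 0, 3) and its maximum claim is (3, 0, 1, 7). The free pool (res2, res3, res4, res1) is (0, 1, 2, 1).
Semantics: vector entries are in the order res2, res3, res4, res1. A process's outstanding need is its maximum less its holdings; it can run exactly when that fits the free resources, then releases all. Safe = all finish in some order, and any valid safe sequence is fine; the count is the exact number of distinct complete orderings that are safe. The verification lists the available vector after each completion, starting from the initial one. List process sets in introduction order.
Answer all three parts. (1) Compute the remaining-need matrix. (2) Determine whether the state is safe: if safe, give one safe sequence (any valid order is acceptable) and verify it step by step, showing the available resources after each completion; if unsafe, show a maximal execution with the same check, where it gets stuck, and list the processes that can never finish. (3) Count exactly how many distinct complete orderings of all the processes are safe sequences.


(1) Outstanding need per process (order res2, res3, res4, res1):
  P1: (0, 5, 1, 3)
  P8: (4, 6, 5, 0)
  P6: (2, 6, 6, 9)
  P3: (0, 0, 1, 1)
  P4: (1, 2, 3, 2)
  P9: (1, 0, 1, 4)
(2) The state is UNSAFE.
Key observation: even finishing P3, P4, P9 leaves just (4, 4, 5, 7) free — too little res3 for any of the remaining processes.
Going as far as possible: P3, P4, P9; after that, nothing fits. Check, step by step:
  pool = (0, 1, 2, 1)
  run P3 (needs (0, 0, 1, 1), free (0, 1, 2, 1)); after release of (1, 1, 1, 1) the pool is (1, 2, 3, 2)
  run P4 (needs (1, 2, 3, 2), free (1, 2, 3, 2)); after release of (1, 2, 2, 2) the pool is (2, 4, 5, 4)
  run P9 (needs (1, 0, 1, 4), free (2, 4, 5, 4)); after release of (2, 0, 0, 3) the pool is (4, 4, 5, 7)
  P1 cannot run: need (0, 5, 1, 3) vs free (4, 4, 5, 7) (insufficient res3)
  P8 cannot run: need (4, 6, 5, 0) vs free (4, 4, 5, 7) (insufficient res3)
  P6 cannot run: need (2, 6, 6, 9) vs free (4, 4, 5, 7) (insufficient res3, res4 and res1)
Processes that can never finish: P1, P8 and P6.
(3) Exactly 0 of the possible complete orderings are safe sequences.
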